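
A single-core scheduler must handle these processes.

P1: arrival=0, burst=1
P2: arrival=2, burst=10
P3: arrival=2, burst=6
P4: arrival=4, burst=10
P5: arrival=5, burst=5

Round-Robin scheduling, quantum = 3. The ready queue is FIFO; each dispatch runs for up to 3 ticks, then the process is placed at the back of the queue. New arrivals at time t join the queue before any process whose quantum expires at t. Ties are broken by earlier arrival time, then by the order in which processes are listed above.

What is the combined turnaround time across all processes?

Schedule: | P1 0-1 | idle 1-2 | P2 2-5 | P3 5-8 | P4 8-11 | P5 11-14 | P2 14-17 | P3 17-20 | P4 20-23 | P5 23-25 | P2 25-28 | P4 28-31 | P2 31-32 | P4 32-33 |
Completion: P1=1  P2=32  P3=20  P4=33  P5=25
Turnaround = completion − arrival: P1=1, P2=30, P3=18, P4=29, P5=20
Total turnaround = 1 + 30 + 18 + 29 + 20 = 98

98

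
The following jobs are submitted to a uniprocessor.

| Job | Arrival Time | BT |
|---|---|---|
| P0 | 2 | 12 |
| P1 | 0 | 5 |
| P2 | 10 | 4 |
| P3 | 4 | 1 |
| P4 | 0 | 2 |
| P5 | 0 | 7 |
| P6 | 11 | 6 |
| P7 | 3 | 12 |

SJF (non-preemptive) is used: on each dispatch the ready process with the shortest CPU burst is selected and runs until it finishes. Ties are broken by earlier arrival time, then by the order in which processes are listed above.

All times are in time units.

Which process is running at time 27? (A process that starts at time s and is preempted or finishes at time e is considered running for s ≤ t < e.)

P0

Gantt: | P4 0-2 | P1 2-7 | P3 7-8 | P5 8-15 | P2 15-19 | P6 19-25 | P0 25-37 | P7 37-49 |
Completion: P0=37  P1=7  P2=19  P3=8  P4=2  P5=15  P6=25  P7=49
Turnaround (C−A): P0=35  P1=7  P2=9  P3=4  P4=2  P5=15  P6=14  P7=46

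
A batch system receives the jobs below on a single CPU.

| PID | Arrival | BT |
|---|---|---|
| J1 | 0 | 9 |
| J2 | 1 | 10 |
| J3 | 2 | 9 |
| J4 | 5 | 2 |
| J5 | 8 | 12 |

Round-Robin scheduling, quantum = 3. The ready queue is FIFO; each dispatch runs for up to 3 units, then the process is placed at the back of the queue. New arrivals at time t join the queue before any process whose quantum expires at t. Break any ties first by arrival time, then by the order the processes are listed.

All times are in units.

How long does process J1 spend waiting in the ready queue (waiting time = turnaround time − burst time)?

Gantt: | J1 0-3 | J2 3-6 | J3 6-9 | J1 9-12 | J4 12-14 | J2 14-17 | J5 17-20 | J3 20-23 | J1 23-26 | J2 26-29 | J5 29-32 | J3 32-35 | J2 35-36 | J5 36-42 |
Completion: J1=26  J2=36  J3=35  J4=14  J5=42
Waiting(J1) = turnaround − burst = 26 − 9 = 17

17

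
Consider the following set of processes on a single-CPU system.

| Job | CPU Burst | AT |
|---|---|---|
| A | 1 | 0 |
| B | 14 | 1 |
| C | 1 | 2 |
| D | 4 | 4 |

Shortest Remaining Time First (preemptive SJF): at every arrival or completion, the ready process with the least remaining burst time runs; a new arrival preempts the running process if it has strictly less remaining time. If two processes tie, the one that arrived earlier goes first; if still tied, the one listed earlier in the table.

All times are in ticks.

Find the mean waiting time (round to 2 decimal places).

Schedule: | A 0-1 | B 1-2 | C 2-3 | B 3-4 | D 4-8 | B 8-20 |
Completion: A=1  B=20  C=3  D=8
Waiting times: A=0, B=5, C=0, D=0
Average waiting = (0+5+0+0) / 4 = 5/4 = 1.25

1.25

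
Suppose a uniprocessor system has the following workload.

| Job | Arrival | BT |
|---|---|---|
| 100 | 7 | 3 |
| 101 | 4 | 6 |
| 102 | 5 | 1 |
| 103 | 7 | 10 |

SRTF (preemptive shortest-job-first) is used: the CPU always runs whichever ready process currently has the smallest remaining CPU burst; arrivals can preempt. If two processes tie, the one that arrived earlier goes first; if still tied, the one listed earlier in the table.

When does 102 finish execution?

6

Timeline: | idle 0-4 | 101 4-5 | 102 5-6 | 101 6-7 | 100 7-10 | 101 10-14 | 103 14-24 |
Completion: 100=10  101=14  102=6  103=24
Turnaround (C−A): 100=3  101=10  102=1  103=17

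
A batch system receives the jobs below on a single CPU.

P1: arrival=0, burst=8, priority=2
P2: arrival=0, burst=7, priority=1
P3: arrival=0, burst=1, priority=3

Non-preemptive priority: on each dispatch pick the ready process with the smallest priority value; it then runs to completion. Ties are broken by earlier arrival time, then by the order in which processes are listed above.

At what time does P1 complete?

Schedule: | P2 0-7 | P1 7-15 | P3 15-16 |
Completion: P1=15  P2=7  P3=16
Turnaround (C−A): P1=15  P2=7  P3=16

15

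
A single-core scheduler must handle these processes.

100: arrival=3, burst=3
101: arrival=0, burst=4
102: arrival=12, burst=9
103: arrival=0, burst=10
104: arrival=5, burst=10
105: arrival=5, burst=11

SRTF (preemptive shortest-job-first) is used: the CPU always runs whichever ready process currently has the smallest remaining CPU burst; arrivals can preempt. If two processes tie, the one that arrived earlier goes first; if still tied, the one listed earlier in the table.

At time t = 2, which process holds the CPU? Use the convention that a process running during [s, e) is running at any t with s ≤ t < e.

Timeline: | 101 0-4 | 100 4-7 | 103 7-17 | 102 17-26 | 104 26-36 | 105 36-47 |
Completion: 100=7  101=4  102=26  103=17  104=36  105=47

101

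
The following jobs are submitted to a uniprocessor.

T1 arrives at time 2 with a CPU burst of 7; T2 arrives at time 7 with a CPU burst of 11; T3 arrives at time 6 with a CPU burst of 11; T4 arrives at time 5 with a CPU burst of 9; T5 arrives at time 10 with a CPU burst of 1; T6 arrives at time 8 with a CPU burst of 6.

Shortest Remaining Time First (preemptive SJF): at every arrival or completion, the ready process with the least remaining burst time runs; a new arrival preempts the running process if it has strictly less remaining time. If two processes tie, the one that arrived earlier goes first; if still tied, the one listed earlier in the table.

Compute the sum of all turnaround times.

Schedule: | idle 0-2 | T1 2-9 | T6 9-10 | T5 10-11 | T6 11-16 | T4 16-25 | T3 25-36 | T2 36-47 |
Completion: T1=9  T2=47  T3=36  T4=25  T5=11  T6=16
Turnaround (C−A): T1=7  T2=40  T3=30  T4=20  T5=1  T6=8
Turnaround = completion − arrival: T1=7, T2=40, T3=30, T4=20, T5=1, T6=8
Total turnaround = 7 + 40 + 30 + 20 + 1 + 8 = 106

106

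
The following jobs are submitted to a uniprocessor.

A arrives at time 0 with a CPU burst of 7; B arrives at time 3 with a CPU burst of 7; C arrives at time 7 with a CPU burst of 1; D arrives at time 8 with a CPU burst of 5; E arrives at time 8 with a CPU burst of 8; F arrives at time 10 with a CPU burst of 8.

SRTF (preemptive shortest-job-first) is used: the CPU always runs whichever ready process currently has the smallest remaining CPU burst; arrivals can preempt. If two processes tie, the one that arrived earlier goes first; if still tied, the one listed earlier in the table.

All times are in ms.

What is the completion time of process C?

Schedule: | A 0-7 | C 7-8 | D 8-13 | B 13-20 | E 20-28 | F 28-36 |
Completion: A=7  B=20  C=8  D=13  E=28  F=36
Turnaround (C−A): A=7  B=17  C=1  D=5  E=20  F=26

8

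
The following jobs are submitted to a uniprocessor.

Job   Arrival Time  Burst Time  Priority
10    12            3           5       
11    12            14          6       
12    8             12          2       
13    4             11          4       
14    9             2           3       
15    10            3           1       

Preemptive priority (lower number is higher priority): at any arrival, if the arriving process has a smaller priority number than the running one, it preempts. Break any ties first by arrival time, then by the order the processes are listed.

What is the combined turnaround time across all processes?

Schedule: | idle 0-4 | 13 4-8 | 12 8-10 | 15 10-13 | 12 13-23 | 14 23-25 | 13 25-32 | 10 32-35 | 11 35-49 |
Completion: 10=35  11=49  12=23  13=32  14=25  15=13
Turnaround = completion − arrival: 10=23, 11=37, 12=15, 13=28, 14=16, 15=3
Total turnaround = 23 + 37 + 15 + 28 + 16 + 3 = 122

122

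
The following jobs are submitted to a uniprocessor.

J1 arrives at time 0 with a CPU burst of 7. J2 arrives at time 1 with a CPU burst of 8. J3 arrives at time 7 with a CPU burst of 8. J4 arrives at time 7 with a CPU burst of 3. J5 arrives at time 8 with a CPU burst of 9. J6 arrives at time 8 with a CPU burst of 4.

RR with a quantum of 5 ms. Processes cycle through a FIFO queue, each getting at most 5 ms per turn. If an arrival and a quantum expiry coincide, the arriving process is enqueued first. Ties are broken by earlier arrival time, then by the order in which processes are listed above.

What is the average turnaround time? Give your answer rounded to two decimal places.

22.67

Gantt: | J1 0-5 | J2 5-10 | J1 10-12 | J3 12-17 | J4 17-20 | J5 20-25 | J6 25-29 | J2 29-32 | J3 32-35 | J5 35-39 |
Completion: J1=12  J2=32  J3=35  J4=20  J5=39  J6=29
Turnaround times: J1=12, J2=31, J3=28, J4=13, J5=31, J6=21
Average turnaround = (12+31+28+13+31+21) / 6 = 136/6 = 22.67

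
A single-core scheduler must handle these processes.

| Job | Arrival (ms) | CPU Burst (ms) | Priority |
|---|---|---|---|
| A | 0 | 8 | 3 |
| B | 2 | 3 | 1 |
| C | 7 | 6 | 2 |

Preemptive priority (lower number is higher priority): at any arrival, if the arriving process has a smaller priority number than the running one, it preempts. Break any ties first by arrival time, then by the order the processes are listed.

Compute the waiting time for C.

Schedule: | A 0-2 | B 2-5 | A 5-7 | C 7-13 | A 13-17 |
Completion: A=17  B=5  C=13
Turnaround (C−A): A=17  B=3  C=6
Waiting(C) = turnaround − burst = 6 − 6 = 0

0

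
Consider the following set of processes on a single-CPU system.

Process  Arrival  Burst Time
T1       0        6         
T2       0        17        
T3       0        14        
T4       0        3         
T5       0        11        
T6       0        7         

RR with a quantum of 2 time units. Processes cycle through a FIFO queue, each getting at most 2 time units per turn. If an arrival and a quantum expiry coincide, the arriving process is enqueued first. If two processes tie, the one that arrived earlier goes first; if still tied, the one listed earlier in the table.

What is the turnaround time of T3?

Schedule: | T1 0-2 | T2 2-4 | T3 4-6 | T4 6-8 | T5 8-10 | T6 10-12 | T1 12-14 | T2 14-16 | T3 16-18 | T4 18-19 | T5 19-21 | T6 21-23 | T1 23-25 | T2 25-27 | T3 27-29 | T5 29-31 | T6 31-33 | T2 33-35 | T3 35-37 | T5 37-39 | T6 39-40 | T2 40-42 | T3 42-44 | T5 44-46 | T2 46-48 | T3 48-50 | T5 50-51 | T2 51-53 | T3 53-55 | T2 55-58 |
Completion: T1=25  T2=58  T3=55  T4=19  T5=51  T6=40
Turnaround (C−A): T1=25  T2=58  T3=55  T4=19  T5=51  T6=40
Turnaround(T3) = completion − arrival = 55 − 0 = 55

55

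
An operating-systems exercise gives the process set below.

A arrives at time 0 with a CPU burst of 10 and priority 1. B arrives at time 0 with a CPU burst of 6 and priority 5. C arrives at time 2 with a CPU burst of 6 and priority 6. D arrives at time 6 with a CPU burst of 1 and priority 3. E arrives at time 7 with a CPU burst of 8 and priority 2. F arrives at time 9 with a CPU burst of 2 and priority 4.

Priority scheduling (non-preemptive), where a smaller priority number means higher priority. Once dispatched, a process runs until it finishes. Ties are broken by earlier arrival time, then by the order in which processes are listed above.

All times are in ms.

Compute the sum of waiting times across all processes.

Schedule: | A 0-10 | E 10-18 | D 18-19 | F 19-21 | B 21-27 | C 27-33 |
Completion: A=10  B=27  C=33  D=19  E=18  F=21
Turnaround (C−A): A=10  B=27  C=31  D=13  E=11  F=12
Waiting = turnaround − burst: A=0, B=21, C=25, D=12, E=3, F=10
Total waiting = 0 + 21 + 25 + 12 + 3 + 10 = 71

71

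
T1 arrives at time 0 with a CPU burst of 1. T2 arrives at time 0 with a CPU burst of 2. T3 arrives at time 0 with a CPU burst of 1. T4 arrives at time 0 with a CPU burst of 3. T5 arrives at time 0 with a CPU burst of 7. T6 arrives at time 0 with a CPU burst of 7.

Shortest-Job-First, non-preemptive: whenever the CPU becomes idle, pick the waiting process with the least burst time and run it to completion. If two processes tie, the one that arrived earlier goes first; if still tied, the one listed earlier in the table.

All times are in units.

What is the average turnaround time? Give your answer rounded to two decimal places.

8.17

Schedule: | T1 0-1 | T3 1-2 | T2 2-4 | T4 4-7 | T5 7-14 | T6 14-21 |
Completion: T1=1  T2=4  T3=2  T4=7  T5=14  T6=21
Turnaround times: T1=1, T2=4, T3=2, T4=7, T5=14, T6=21
Average turnaround = (1+4+2+7+14+21) / 6 = 49/6 = 8.17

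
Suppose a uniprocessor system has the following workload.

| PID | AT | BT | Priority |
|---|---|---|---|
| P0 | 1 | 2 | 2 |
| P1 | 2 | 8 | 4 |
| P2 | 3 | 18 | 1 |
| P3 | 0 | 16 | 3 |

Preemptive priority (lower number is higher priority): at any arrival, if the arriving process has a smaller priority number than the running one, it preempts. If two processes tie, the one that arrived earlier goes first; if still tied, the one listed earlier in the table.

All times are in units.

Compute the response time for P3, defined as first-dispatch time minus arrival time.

0

Schedule: | P3 0-1 | P0 1-3 | P2 3-21 | P3 21-36 | P1 36-44 |
Completion: P0=3  P1=44  P2=21  P3=36
Turnaround (C−A): P0=2  P1=42  P2=18  P3=36
Response(P3) = first start − arrival = 0 − 0 = 0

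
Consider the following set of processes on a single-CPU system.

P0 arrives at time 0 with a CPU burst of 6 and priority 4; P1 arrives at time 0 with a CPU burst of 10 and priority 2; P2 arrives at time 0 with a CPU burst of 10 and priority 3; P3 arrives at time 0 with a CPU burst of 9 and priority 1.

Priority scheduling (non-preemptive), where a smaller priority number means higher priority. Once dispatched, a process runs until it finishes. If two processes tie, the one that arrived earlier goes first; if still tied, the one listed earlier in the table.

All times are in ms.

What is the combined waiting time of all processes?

57

Gantt: | P3 0-9 | P1 9-19 | P2 19-29 | P0 29-35 |
Completion: P0=35  P1=19  P2=29  P3=9
Waiting = turnaround − burst: P0=29, P1=9, P2=19, P3=0
Total waiting = 29 + 9 + 19 + 0 = 57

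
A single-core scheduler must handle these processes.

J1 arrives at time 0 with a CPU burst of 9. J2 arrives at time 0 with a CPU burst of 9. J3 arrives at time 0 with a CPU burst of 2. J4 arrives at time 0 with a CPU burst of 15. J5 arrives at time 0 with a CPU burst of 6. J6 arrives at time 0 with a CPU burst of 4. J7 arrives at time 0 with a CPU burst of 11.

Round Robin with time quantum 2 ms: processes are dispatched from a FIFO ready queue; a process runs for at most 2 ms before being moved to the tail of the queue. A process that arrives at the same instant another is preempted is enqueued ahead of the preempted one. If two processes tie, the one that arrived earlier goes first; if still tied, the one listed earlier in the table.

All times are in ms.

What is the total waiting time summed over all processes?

208

Schedule: | J1 0-2 | J2 2-4 | J3 4-6 | J4 6-8 | J5 8-10 | J6 10-12 | J7 12-14 | J1 14-16 | J2 16-18 | J4 18-20 | J5 20-22 | J6 22-24 | J7 24-26 | J1 26-28 | J2 28-30 | J4 30-32 | J5 32-34 | J7 34-36 | J1 36-38 | J2 38-40 | J4 40-42 | J7 42-44 | J1 44-45 | J2 45-46 | J4 46-48 | J7 48-50 | J4 50-52 | J7 52-53 | J4 53-56 |
Completion: J1=45  J2=46  J3=6  J4=56  J5=34  J6=24  J7=53
Turnaround (C−A): J1=45  J2=46  J3=6  J4=56  J5=34  J6=24  J7=53
Waiting = turnaround − burst: J1=36, J2=37, J3=4, J4=41, J5=28, J6=20, J7=42
Total waiting = 36 + 37 + 4 + 41 + 28 + 20 + 42 = 208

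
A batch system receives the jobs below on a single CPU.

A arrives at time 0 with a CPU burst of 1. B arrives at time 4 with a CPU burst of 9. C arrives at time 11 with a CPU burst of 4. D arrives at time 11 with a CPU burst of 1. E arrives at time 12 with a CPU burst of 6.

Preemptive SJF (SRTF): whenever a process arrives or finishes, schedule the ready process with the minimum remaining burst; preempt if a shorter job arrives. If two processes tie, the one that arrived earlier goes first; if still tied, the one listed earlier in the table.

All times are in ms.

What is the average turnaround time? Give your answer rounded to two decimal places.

Timeline: | A 0-1 | idle 1-4 | B 4-11 | D 11-12 | B 12-14 | C 14-18 | E 18-24 |
Completion: A=1  B=14  C=18  D=12  E=24
Turnaround times: A=1, B=10, C=7, D=1, E=12
Average turnaround = (1+10+7+1+12) / 5 = 31/5 = 6.20

6.20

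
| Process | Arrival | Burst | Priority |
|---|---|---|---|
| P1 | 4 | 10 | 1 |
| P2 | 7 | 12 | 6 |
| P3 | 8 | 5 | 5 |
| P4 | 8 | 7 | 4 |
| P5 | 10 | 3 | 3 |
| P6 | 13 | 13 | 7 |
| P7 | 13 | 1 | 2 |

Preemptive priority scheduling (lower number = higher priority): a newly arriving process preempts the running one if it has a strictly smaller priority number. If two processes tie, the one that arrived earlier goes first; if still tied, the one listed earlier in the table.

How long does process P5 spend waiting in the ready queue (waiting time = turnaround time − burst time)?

5

Timeline: | idle 0-4 | P1 4-14 | P7 14-15 | P5 15-18 | P4 18-25 | P3 25-30 | P2 30-42 | P6 42-55 |
Completion: P1=14  P2=42  P3=30  P4=25  P5=18  P6=55  P7=15
Turnaround (C−A): P1=10  P2=35  P3=22  P4=17  P5=8  P6=42  P7=2
Waiting(P5) = turnaround − burst = 8 − 3 = 5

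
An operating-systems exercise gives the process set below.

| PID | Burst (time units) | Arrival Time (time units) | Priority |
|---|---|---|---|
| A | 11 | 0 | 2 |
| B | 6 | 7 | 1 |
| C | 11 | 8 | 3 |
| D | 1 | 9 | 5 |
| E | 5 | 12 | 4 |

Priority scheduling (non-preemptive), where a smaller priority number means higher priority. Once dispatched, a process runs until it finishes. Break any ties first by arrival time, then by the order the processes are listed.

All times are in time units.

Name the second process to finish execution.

B

Timeline: | A 0-11 | B 11-17 | C 17-28 | E 28-33 | D 33-34 |
Completion: A=11  B=17  C=28  D=34  E=33
Turnaround (C−A): A=11  B=10  C=20  D=25  E=21
Finish order: A → B → C → E → D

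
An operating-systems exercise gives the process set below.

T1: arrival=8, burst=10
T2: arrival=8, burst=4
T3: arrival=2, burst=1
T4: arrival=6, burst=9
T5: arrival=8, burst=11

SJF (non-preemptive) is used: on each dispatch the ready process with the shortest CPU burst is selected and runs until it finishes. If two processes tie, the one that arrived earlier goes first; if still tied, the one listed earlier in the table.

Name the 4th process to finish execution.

Timeline: | idle 0-2 | T3 2-3 | idle 3-6 | T4 6-15 | T2 15-19 | T1 19-29 | T5 29-40 |
Completion: T1=29  T2=19  T3=3  T4=15  T5=40
Finish order: T3 → T4 → T2 → T1 → T5

T1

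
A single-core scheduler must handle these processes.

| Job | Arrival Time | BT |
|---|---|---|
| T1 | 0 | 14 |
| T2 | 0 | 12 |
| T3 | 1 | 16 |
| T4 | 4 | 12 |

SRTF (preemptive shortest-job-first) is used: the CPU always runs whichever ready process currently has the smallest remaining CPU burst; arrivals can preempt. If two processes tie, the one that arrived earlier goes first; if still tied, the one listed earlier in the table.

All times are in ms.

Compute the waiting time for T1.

Schedule: | T2 0-12 | T4 12-24 | T1 24-38 | T3 38-54 |
Completion: T1=38  T2=12  T3=54  T4=24
Waiting(T1) = turnaround − burst = 38 − 14 = 24

24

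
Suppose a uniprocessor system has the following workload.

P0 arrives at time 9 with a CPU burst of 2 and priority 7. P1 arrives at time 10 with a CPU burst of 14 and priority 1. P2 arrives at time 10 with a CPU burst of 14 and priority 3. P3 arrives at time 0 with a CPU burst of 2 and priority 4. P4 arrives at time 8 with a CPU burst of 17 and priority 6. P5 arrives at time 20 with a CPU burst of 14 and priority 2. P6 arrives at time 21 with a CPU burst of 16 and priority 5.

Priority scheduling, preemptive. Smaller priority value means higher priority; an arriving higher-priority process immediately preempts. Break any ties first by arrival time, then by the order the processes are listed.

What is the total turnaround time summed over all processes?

274

Schedule: | P3 0-2 | idle 2-8 | P4 8-10 | P1 10-24 | P5 24-38 | P2 38-52 | P6 52-68 | P4 68-83 | P0 83-85 |
Completion: P0=85  P1=24  P2=52  P3=2  P4=83  P5=38  P6=68
Turnaround = completion − arrival: P0=76, P1=14, P2=42, P3=2, P4=75, P5=18, P6=47
Total turnaround = 76 + 14 + 42 + 2 + 75 + 18 + 47 = 274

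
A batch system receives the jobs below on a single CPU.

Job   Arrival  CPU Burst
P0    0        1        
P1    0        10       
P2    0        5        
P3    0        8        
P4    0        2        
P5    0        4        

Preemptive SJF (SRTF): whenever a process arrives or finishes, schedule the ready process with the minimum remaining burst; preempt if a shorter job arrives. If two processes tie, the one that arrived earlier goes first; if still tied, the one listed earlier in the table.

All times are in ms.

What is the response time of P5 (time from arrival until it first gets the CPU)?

3

Gantt: | P0 0-1 | P4 1-3 | P5 3-7 | P2 7-12 | P3 12-20 | P1 20-30 |
Completion: P0=1  P1=30  P2=12  P3=20  P4=3  P5=7
Response(P5) = first start − arrival = 3 − 0 = 3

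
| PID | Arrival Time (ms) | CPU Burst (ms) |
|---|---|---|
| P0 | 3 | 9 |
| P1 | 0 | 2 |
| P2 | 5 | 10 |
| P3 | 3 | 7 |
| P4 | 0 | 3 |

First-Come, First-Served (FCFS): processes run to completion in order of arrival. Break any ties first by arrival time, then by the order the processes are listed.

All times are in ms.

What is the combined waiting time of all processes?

Gantt: | P1 0-2 | P4 2-5 | P0 5-14 | P3 14-21 | P2 21-31 |
Completion: P0=14  P1=2  P2=31  P3=21  P4=5
Turnaround (C−A): P0=11  P1=2  P2=26  P3=18  P4=5
Waiting = turnaround − burst: P0=2, P1=0, P2=16, P3=11, P4=2
Total waiting = 2 + 0 + 16 + 11 + 2 = 31

31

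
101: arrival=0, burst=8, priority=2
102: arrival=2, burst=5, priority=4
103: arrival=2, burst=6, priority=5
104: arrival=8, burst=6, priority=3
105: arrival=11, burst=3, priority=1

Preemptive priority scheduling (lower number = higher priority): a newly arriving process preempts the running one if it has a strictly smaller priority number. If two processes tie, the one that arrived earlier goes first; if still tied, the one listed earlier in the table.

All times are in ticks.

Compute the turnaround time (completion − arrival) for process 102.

Schedule: | 101 0-8 | 104 8-11 | 105 11-14 | 104 14-17 | 102 17-22 | 103 22-28 |
Completion: 101=8  102=22  103=28  104=17  105=14
Turnaround(102) = completion − arrival = 22 − 2 = 20

20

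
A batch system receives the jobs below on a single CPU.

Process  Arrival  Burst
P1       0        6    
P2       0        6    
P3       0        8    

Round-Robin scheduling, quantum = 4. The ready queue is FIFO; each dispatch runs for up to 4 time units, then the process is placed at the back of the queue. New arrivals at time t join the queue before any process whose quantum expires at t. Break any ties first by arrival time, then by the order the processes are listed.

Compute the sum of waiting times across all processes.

Gantt: | P1 0-4 | P2 4-8 | P3 8-12 | P1 12-14 | P2 14-16 | P3 16-20 |
Completion: P1=14  P2=16  P3=20
Turnaround (C−A): P1=14  P2=16  P3=20
Waiting = turnaround − burst: P1=8, P2=10, P3=12
Total waiting = 8 + 10 + 12 = 30

30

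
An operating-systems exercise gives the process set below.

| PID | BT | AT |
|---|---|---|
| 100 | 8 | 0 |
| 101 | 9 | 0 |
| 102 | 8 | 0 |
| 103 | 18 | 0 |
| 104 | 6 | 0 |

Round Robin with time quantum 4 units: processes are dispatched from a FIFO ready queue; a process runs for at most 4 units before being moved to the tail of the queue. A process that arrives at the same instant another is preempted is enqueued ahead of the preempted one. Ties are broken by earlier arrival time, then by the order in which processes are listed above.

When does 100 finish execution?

24

Gantt: | 100 0-4 | 101 4-8 | 102 8-12 | 103 12-16 | 104 16-20 | 100 20-24 | 101 24-28 | 102 28-32 | 103 32-36 | 104 36-38 | 101 38-39 | 103 39-49 |
Completion: 100=24  101=39  102=32  103=49  104=38
Turnaround (C−A): 100=24  101=39  102=32  103=49  104=38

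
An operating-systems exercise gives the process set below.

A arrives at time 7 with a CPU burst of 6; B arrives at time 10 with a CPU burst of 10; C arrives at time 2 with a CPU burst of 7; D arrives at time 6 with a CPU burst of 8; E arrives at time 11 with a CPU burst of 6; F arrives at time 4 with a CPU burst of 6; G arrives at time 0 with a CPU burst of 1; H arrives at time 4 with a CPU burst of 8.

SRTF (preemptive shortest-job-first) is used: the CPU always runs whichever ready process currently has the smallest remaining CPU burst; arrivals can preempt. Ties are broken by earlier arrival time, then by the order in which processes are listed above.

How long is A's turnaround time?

Schedule: | G 0-1 | idle 1-2 | C 2-9 | F 9-15 | A 15-21 | E 21-27 | H 27-35 | D 35-43 | B 43-53 |
Completion: A=21  B=53  C=9  D=43  E=27  F=15  G=1  H=35
Turnaround (C−A): A=14  B=43  C=7  D=37  E=16  F=11  G=1  H=31
Turnaround(A) = completion − arrival = 21 − 7 = 14

14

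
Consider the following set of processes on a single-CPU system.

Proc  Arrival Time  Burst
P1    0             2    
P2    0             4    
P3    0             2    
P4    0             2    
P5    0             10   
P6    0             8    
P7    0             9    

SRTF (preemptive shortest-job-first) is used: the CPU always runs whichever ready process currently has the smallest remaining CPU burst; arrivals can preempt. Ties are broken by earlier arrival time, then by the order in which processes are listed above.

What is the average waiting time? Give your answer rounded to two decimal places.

9.57

Timeline: | P1 0-2 | P3 2-4 | P4 4-6 | P2 6-10 | P6 10-18 | P7 18-27 | P5 27-37 |
Completion: P1=2  P2=10  P3=4  P4=6  P5=37  P6=18  P7=27
Waiting times: P1=0, P2=6, P3=2, P4=4, P5=27, P6=10, P7=18
Average waiting = (0+6+2+4+27+10+18) / 7 = 67/7 = 9.57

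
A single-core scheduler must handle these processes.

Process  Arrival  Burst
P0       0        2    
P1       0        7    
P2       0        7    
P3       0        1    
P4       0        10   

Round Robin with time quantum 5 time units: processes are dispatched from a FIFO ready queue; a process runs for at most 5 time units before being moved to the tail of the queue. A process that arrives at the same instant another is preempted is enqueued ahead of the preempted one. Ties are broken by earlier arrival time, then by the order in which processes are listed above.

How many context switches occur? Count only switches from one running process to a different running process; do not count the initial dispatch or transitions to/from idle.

Gantt: | P0 0-2 | P1 2-7 | P2 7-12 | P3 12-13 | P4 13-18 | P1 18-20 | P2 20-22 | P4 22-27 |
Completion: P0=2  P1=20  P2=22  P3=13  P4=27
Turnaround (C−A): P0=2  P1=20  P2=22  P3=13  P4=27

7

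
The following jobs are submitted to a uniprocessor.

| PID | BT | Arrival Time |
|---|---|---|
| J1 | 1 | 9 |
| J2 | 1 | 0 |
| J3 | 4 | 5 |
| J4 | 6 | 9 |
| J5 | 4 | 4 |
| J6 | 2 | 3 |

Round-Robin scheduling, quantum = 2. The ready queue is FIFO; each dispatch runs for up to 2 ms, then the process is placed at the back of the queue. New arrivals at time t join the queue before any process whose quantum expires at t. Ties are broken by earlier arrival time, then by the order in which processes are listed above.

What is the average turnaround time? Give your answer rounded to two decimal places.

5.83

Gantt: | J2 0-1 | idle 1-3 | J6 3-5 | J5 5-7 | J3 7-9 | J5 9-11 | J1 11-12 | J4 12-14 | J3 14-16 | J4 16-20 |
Completion: J1=12  J2=1  J3=16  J4=20  J5=11  J6=5
Turnaround times: J1=3, J2=1, J3=11, J4=11, J5=7, J6=2
Average turnaround = (3+1+11+11+7+2) / 6 = 35/6 = 5.83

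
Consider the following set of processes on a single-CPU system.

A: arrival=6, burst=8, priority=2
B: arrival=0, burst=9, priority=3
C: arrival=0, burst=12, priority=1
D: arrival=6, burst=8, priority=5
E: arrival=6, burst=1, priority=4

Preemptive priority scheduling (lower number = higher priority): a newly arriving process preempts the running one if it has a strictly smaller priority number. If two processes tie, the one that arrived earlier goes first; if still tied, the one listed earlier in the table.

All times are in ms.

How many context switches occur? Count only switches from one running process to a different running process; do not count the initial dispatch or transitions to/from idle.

Gantt: | C 0-12 | A 12-20 | B 20-29 | E 29-30 | D 30-38 |
Completion: A=20  B=29  C=12  D=38  E=30
Turnaround (C−A): A=14  B=29  C=12  D=32  E=24

4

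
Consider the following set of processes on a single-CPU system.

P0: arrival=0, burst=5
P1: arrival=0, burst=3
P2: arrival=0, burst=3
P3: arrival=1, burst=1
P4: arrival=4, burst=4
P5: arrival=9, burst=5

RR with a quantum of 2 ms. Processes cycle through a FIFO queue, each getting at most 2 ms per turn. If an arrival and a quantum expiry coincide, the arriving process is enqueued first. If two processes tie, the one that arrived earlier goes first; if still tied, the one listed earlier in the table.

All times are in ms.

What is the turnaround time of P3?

6

Schedule: | P0 0-2 | P1 2-4 | P2 4-6 | P3 6-7 | P0 7-9 | P4 9-11 | P1 11-12 | P2 12-13 | P5 13-15 | P0 15-16 | P4 16-18 | P5 18-21 |
Completion: P0=16  P1=12  P2=13  P3=7  P4=18  P5=21
Turnaround (C−A): P0=16  P1=12  P2=13  P3=6  P4=14  P5=12
Turnaround(P3) = completion − arrival = 7 − 1 = 6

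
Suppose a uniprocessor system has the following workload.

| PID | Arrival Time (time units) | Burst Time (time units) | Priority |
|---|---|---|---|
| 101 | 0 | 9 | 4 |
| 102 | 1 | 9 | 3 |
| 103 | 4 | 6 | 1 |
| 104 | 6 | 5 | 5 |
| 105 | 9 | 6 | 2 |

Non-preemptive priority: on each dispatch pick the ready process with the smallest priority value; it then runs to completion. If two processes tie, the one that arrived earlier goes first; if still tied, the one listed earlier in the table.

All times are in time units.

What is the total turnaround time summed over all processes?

Schedule: | 101 0-9 | 103 9-15 | 105 15-21 | 102 21-30 | 104 30-35 |
Completion: 101=9  102=30  103=15  104=35  105=21
Turnaround = completion − arrival: 101=9, 102=29, 103=11, 104=29, 105=12
Total turnaround = 9 + 29 + 11 + 29 + 12 = 90

90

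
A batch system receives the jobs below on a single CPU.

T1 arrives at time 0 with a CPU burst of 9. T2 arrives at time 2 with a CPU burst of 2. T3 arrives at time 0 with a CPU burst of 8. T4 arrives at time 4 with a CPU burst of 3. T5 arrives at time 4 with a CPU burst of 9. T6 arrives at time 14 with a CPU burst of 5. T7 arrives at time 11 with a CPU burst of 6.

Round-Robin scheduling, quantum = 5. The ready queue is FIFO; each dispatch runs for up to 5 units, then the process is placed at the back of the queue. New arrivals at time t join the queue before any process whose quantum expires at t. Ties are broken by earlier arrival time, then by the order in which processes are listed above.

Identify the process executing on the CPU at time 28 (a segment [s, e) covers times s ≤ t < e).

Timeline: | T1 0-5 | T3 5-10 | T2 10-12 | T4 12-15 | T5 15-20 | T1 20-24 | T3 24-27 | T7 27-32 | T6 32-37 | T5 37-41 | T7 41-42 |
Completion: T1=24  T2=12  T3=27  T4=15  T5=41  T6=37  T7=42
Turnaround (C−A): T1=24  T2=10  T3=27  T4=11  T5=37  T6=23  T7=31

T7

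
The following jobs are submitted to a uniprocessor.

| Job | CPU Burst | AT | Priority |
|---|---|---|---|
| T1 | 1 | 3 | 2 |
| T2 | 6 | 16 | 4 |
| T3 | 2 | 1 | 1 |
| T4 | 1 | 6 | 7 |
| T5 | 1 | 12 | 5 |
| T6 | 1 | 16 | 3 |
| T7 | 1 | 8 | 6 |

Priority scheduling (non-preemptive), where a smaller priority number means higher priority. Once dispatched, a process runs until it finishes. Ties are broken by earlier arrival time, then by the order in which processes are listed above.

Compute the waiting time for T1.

Timeline: | idle 0-1 | T3 1-3 | T1 3-4 | idle 4-6 | T4 6-7 | idle 7-8 | T7 8-9 | idle 9-12 | T5 12-13 | idle 13-16 | T6 16-17 | T2 17-23 |
Completion: T1=4  T2=23  T3=3  T4=7  T5=13  T6=17  T7=9
Waiting(T1) = turnaround − burst = 1 − 1 = 0

0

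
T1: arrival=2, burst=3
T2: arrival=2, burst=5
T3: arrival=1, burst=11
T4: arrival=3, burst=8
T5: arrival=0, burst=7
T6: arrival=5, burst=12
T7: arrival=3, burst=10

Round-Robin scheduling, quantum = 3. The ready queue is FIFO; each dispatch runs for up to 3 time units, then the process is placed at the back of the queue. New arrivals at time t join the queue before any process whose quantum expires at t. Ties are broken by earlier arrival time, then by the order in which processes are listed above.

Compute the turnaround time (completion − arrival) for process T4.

41

Schedule: | T5 0-3 | T3 3-6 | T1 6-9 | T2 9-12 | T4 12-15 | T7 15-18 | T5 18-21 | T6 21-24 | T3 24-27 | T2 27-29 | T4 29-32 | T7 32-35 | T5 35-36 | T6 36-39 | T3 39-42 | T4 42-44 | T7 44-47 | T6 47-50 | T3 50-52 | T7 52-53 | T6 53-56 |
Completion: T1=9  T2=29  T3=52  T4=44  T5=36  T6=56  T7=53
Turnaround(T4) = completion − arrival = 44 − 3 = 41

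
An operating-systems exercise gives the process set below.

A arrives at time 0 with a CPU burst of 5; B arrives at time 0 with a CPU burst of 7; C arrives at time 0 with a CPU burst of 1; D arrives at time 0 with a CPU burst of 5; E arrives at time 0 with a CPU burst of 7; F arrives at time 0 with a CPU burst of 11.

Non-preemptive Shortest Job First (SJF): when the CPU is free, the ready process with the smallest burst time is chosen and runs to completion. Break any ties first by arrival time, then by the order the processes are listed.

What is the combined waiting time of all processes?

61

Schedule: | C 0-1 | A 1-6 | D 6-11 | B 11-18 | E 18-25 | F 25-36 |
Completion: A=6  B=18  C=1  D=11  E=25  F=36
Turnaround (C−A): A=6  B=18  C=1  D=11  E=25  F=36
Waiting = turnaround − burst: A=1, B=11, C=0, D=6, E=18, F=25
Total waiting = 1 + 11 + 0 + 6 + 18 + 25 = 61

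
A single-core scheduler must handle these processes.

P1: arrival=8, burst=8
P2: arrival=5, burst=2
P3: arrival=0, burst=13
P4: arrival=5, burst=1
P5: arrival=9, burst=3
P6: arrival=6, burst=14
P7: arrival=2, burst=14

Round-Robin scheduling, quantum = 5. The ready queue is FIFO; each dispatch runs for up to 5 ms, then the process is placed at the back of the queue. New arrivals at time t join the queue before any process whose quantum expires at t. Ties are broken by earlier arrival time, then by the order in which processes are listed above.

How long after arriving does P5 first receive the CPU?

19

Gantt: | P3 0-5 | P7 5-10 | P2 10-12 | P4 12-13 | P3 13-18 | P6 18-23 | P1 23-28 | P5 28-31 | P7 31-36 | P3 36-39 | P6 39-44 | P1 44-47 | P7 47-51 | P6 51-55 |
Completion: P1=47  P2=12  P3=39  P4=13  P5=31  P6=55  P7=51
Response(P5) = first start − arrival = 28 − 9 = 19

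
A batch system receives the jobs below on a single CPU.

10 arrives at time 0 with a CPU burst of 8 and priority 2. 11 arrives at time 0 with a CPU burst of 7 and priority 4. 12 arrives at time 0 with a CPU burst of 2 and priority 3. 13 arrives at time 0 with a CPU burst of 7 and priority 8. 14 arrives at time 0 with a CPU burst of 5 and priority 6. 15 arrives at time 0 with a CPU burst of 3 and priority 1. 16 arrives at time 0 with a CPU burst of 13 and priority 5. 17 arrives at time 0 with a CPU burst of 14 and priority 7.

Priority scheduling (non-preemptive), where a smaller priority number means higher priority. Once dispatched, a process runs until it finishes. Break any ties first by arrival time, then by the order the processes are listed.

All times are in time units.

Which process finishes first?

15

Schedule: | 15 0-3 | 10 3-11 | 12 11-13 | 11 13-20 | 16 20-33 | 14 33-38 | 17 38-52 | 13 52-59 |
Completion: 10=11  11=20  12=13  13=59  14=38  15=3  16=33  17=52
Turnaround (C−A): 10=11  11=20  12=13  13=59  14=38  15=3  16=33  17=52
Finish order: 15 → 10 → 12 → 11 → 16 → 14 → 17 → 13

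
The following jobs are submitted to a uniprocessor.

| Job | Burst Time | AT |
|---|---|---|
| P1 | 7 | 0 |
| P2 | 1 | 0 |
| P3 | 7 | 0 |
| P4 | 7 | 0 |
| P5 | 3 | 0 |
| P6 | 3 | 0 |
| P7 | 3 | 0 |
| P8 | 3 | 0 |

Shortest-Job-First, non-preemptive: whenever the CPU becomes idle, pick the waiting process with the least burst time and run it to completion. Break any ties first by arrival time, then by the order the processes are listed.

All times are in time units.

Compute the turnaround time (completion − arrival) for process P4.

34

Schedule: | P2 0-1 | P5 1-4 | P6 4-7 | P7 7-10 | P8 10-13 | P1 13-20 | P3 20-27 | P4 27-34 |
Completion: P1=20  P2=1  P3=27  P4=34  P5=4  P6=7  P7=10  P8=13
Turnaround(P4) = completion − arrival = 34 − 0 = 34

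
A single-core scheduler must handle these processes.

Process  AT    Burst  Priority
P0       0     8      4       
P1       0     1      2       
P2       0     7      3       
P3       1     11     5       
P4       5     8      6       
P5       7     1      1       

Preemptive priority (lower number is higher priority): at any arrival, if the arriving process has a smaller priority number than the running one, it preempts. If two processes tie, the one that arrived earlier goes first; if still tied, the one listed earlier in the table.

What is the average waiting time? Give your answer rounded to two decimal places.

8.33

Timeline: | P1 0-1 | P2 1-7 | P5 7-8 | P2 8-9 | P0 9-17 | P3 17-28 | P4 28-36 |
Completion: P0=17  P1=1  P2=9  P3=28  P4=36  P5=8
Turnaround (C−A): P0=17  P1=1  P2=9  P3=27  P4=31  P5=1
Waiting times: P0=9, P1=0, P2=2, P3=16, P4=23, P5=0
Average waiting = (9+0+2+16+23+0) / 6 = 50/6 = 8.33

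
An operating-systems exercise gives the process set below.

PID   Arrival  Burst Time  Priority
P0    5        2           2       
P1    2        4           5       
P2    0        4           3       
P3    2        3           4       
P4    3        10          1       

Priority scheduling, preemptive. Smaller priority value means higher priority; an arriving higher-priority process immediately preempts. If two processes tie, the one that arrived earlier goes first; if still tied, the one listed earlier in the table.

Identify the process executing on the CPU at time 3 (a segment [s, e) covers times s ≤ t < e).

Timeline: | P2 0-3 | P4 3-13 | P0 13-15 | P2 15-16 | P3 16-19 | P1 19-23 |
Completion: P0=15  P1=23  P2=16  P3=19  P4=13

P4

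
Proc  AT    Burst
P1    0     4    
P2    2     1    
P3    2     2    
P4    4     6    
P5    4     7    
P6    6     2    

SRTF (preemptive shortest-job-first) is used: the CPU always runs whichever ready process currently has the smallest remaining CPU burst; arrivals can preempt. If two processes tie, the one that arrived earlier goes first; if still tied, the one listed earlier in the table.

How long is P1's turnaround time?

5

Schedule: | P1 0-2 | P2 2-3 | P1 3-5 | P3 5-7 | P6 7-9 | P4 9-15 | P5 15-22 |
Completion: P1=5  P2=3  P3=7  P4=15  P5=22  P6=9
Turnaround (C−A): P1=5  P2=1  P3=5  P4=11  P5=18  P6=3
Turnaround(P1) = completion − arrival = 5 − 0 = 5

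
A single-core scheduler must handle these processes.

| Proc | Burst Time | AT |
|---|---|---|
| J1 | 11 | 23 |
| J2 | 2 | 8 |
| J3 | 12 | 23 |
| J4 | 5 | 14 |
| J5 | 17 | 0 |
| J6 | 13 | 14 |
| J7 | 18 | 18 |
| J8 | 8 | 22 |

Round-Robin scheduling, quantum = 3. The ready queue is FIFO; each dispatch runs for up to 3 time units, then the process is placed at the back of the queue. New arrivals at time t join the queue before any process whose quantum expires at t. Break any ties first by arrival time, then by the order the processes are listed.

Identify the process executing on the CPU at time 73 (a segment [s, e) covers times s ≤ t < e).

Schedule: | J5 0-9 | J2 9-11 | J5 11-14 | J4 14-17 | J6 17-20 | J5 20-23 | J4 23-25 | J7 25-28 | J6 28-31 | J8 31-34 | J1 34-37 | J3 37-40 | J5 40-42 | J7 42-45 | J6 45-48 | J8 48-51 | J1 51-54 | J3 54-57 | J7 57-60 | J6 60-63 | J8 63-65 | J1 65-68 | J3 68-71 | J7 71-74 | J6 74-75 | J1 75-77 | J3 77-80 | J7 80-86 |
Completion: J1=77  J2=11  J3=80  J4=25  J5=42  J6=75  J7=86  J8=65
Turnaround (C−A): J1=54  J2=3  J3=57  J4=11  J5=42  J6=61  J7=68  J8=43

J7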